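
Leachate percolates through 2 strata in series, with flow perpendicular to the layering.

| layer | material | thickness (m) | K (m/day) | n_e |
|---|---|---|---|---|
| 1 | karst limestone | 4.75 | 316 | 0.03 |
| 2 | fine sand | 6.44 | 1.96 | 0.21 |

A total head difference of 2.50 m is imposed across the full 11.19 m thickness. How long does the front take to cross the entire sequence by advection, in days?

1.97

With flow normal to the layers, continuity requires the same specific discharge q through every layer.
Σ(b_i/K_i) = 4.75/316 + 6.44/1.96 = 3.301 d.
q = Δh / Σ(b_i/K_i) = 2.50 / 3.301 = 0.7574 m/day.
In each layer the seepage velocity is v_i = q/n_i, so the layer transit time is t_i = b_i·n_i / q:
  layer 1 (karst limestone): t_1 = 4.75 × 0.03 / 0.7574 = 0.1881 d
  layer 2 (fine sand): t_2 = 6.44 × 0.21 / 0.7574 = 1.786 d
Total t = Σ t_i = 1.974 days.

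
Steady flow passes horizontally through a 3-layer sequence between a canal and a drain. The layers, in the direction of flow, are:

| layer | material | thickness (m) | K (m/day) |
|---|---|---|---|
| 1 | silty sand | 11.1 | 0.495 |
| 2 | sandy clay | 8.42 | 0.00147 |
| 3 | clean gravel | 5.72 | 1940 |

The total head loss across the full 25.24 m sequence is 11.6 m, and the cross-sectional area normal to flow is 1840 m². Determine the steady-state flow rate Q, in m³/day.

3.71

Flow is perpendicular to layering, so the layers act in series and the equivalent K is the thickness-weighted harmonic mean.
Total thickness L = 11.1 + 8.42 + 5.72 = 25.24 m.
Σ(b_i/K_i) = 11.1/0.495 + 8.42/0.00147 + 5.72/1940 = 5750 d.
K_eq = L / Σ(b_i/K_i) = 25.24 / 5750 = 0.004389 m/day.
Q = K_eq · A · (Δh/L) = 0.004389 × 1840 × (11.6/25.24) = 3.712 m³/day.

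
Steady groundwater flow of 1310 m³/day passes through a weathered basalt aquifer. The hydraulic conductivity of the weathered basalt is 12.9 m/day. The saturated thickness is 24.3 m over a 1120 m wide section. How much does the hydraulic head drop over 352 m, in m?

1.31

Cross-sectional area A = 1120 × 24.3 = 27216 m².
From Q = K·A·i, i = Q / (K·A) = 1310 / (12.90 × 27216) = 0.003731.
Head loss Δh = i · L = 0.003731 × 352 = 1.313 m.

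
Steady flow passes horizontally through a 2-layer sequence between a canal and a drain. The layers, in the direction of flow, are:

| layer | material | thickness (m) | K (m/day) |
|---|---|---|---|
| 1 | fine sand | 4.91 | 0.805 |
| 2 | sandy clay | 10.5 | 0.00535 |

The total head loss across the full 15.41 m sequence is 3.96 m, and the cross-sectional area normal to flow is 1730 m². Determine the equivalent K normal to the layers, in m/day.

0.00783

Flow is perpendicular to layering, so the layers act in series and the equivalent K is the thickness-weighted harmonic mean.
Total thickness L = 4.91 + 10.5 = 15.41 m.
Σ(b_i/K_i) = 4.91/0.805 + 10.5/0.00535 = 1969 d.
K_eq = L / Σ(b_i/K_i) = 15.41 / 1969 = 0.007827 m/day.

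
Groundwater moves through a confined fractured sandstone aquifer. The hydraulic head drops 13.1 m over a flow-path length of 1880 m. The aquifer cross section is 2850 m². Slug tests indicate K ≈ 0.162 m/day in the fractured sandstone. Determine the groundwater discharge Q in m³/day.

3.22

Hydraulic gradient i = Δh / L = 13.1 / 1880 = 0.006968.
Darcy's law: Q = K · A · i = 0.1620 × 2850 × 0.006968 = 3.217 m³/day.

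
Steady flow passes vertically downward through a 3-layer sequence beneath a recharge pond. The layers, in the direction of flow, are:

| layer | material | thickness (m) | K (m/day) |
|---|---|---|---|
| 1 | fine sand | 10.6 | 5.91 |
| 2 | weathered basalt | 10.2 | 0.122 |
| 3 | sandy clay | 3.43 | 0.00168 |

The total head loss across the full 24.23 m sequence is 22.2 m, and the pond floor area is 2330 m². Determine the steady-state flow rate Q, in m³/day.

Flow is perpendicular to layering, so the layers act in series and the equivalent K is the thickness-weighted harmonic mean.
Total thickness L = 10.6 + 10.2 + 3.43 = 24.23 m.
Σ(b_i/K_i) = 10.6/5.91 + 10.2/0.122 + 3.43/0.00168 = 2127 d.
K_eq = L / Σ(b_i/K_i) = 24.23 / 2127 = 0.01139 m/day.
Q = K_eq · A · (Δh/L) = 0.01139 × 2330 × (22.2/24.23) = 24.32 m³/day.

24.3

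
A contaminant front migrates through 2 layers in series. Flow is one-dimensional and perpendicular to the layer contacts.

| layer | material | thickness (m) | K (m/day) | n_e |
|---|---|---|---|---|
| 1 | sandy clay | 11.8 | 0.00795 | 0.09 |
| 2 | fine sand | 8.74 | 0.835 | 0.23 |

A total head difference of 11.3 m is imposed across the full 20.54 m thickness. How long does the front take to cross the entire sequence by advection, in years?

With flow normal to the layers, continuity requires the same specific discharge q through every layer.
Σ(b_i/K_i) = 11.8/0.00795 + 8.74/0.835 = 1495 d.
q = Δh / Σ(b_i/K_i) = 11.3 / 1495 = 0.007560 m/day.
In each layer the seepage velocity is v_i = q/n_i, so the layer transit time is t_i = b_i·n_i / q:
  layer 1 (sandy clay): t_1 = 11.8 × 0.09 / 0.007560 = 140.5 d
  layer 2 (fine sand): t_2 = 8.74 × 0.23 / 0.007560 = 265.9 d
Total t = Σ t_i = 406.4 days = 1.113 years.

1.11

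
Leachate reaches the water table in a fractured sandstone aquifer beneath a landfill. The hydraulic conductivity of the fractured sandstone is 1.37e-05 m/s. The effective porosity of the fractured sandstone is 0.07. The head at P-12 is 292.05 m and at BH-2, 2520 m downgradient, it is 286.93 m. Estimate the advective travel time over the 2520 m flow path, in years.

201

Convert K: 1.37e-05 m/s × 86400 = 1.184 m/day.
Hydraulic gradient i = (292.05 − 286.93) / 2520 = 5.12 / 2520 = 0.002032.
Darcy flux q = K · i = 1.184 × 0.002032 = 0.002405 m/day.
Seepage velocity v = q / n_e = 0.002405 / 0.07 = 0.03436 m/day.
Travel time t = L / v = 2520 / 0.03436 = 73349 days = 200.8 years.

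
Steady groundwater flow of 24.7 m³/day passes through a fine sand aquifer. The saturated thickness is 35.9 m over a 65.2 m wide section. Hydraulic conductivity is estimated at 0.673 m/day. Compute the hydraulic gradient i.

Cross-sectional area A = 65.2 × 35.9 = 2341 m².
From Q = K·A·i, i = Q / (K·A) = 24.7 / (0.6730 × 2341) = 0.01568.

0.0157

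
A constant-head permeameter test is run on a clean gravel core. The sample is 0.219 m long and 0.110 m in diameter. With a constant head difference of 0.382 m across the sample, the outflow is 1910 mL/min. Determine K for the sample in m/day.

166

Cross-sectional area A = π·(d/2)² = π × (0.110/2)² = 0.009503 m².
Convert discharge: 1910 mL/min = 3.183e-05 m³/s.
Darcy's law rearranged: K = Q·L / (A·Δh) = 3.183e-05 × 0.219 / (0.009503 × 0.382) = 0.001920 m/s = 165.9 m/day.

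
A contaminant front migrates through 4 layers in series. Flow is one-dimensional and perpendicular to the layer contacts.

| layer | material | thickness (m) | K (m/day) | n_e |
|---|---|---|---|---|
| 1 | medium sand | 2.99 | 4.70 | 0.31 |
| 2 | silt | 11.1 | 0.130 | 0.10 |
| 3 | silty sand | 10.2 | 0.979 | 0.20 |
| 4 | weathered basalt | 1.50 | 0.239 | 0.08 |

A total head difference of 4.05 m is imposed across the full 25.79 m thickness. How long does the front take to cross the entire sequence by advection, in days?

With flow normal to the layers, continuity requires the same specific discharge q through every layer.
Σ(b_i/K_i) = 2.99/4.70 + 11.1/0.130 + 10.2/0.979 + 1.50/0.239 = 102.7 d.
q = Δh / Σ(b_i/K_i) = 4.05 / 102.7 = 0.03943 m/day.
In each layer the seepage velocity is v_i = q/n_i, so the layer transit time is t_i = b_i·n_i / q:
  layer 1 (medium sand): t_1 = 2.99 × 0.31 / 0.03943 = 23.51 d
  layer 2 (silt): t_2 = 11.1 × 0.10 / 0.03943 = 28.15 d
  layer 3 (silty sand): t_3 = 10.2 × 0.20 / 0.03943 = 51.74 d
  layer 4 (weathered basalt): t_4 = 1.50 × 0.08 / 0.03943 = 3.043 d
Total t = Σ t_i = 106.4 days.

106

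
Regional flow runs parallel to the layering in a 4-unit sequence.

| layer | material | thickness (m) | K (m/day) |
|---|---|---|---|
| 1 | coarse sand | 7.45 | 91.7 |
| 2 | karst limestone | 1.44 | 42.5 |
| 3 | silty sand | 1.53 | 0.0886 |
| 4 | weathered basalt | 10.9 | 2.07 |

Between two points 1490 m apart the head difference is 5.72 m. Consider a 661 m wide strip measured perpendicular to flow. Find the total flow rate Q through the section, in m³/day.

1950

Flow is parallel to layering, so each bed carries its own Darcy discharge and the transmissivities add.
Σ(K_i·b_i) = 91.7×7.45 + 42.5×1.44 + 0.0886×1.53 + 2.07×10.9 = 767.1 m²/day.
Hydraulic gradient i = Δh / L = 5.72 / 1490 = 0.003839.
Q = Σ(K_i·b_i) · W · i = 767.1 × 661 × 0.003839 = 1946 m³/day.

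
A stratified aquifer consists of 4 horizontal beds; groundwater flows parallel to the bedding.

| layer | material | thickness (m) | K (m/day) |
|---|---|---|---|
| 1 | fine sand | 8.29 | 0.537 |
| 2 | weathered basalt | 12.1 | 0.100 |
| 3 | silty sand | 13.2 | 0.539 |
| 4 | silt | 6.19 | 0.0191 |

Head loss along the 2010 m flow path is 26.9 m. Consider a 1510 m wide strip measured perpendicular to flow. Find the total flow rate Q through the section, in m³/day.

261

Flow is parallel to layering, so each bed carries its own Darcy discharge and the transmissivities add.
Σ(K_i·b_i) = 0.537×8.29 + 0.100×12.1 + 0.539×13.2 + 0.0191×6.19 = 12.89 m²/day.
Hydraulic gradient i = Δh / L = 26.9 / 2010 = 0.01338.
Q = Σ(K_i·b_i) · W · i = 12.89 × 1510 × 0.01338 = 260.6 m³/day.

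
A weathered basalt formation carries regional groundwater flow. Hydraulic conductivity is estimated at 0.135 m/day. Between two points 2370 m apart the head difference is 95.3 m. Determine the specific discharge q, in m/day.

0.00543

Hydraulic gradient i = Δh / L = 95.3 / 2370 = 0.04021.
Specific discharge q = K · i = 0.1350 × 0.04021 = 0.005428 m/day.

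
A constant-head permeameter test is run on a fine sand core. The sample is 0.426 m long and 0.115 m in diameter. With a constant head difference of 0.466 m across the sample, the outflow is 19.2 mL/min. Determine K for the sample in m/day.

2.43

Cross-sectional area A = π·(d/2)² = π × (0.115/2)² = 0.01039 m².
Convert discharge: 19.2 mL/min = 3.200e-07 m³/s.
Darcy's law rearranged: K = Q·L / (A·Δh) = 3.200e-07 × 0.426 / (0.01039 × 0.466) = 2.816e-05 m/s = 2.433 m/day.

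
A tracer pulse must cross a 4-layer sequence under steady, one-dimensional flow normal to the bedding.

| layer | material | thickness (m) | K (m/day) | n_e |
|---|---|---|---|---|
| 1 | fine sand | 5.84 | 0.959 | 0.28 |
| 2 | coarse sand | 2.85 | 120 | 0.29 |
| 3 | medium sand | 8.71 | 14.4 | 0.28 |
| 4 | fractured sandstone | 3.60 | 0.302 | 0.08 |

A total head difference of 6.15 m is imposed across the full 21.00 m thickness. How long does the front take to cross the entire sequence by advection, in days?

15.7

With flow normal to the layers, continuity requires the same specific discharge q through every layer.
Σ(b_i/K_i) = 5.84/0.959 + 2.85/120 + 8.71/14.4 + 3.60/0.302 = 18.64 d.
q = Δh / Σ(b_i/K_i) = 6.15 / 18.64 = 0.3300 m/day.
In each layer the seepage velocity is v_i = q/n_i, so the layer transit time is t_i = b_i·n_i / q:
  layer 1 (fine sand): t_1 = 5.84 × 0.28 / 0.3300 = 4.956 d
  layer 2 (coarse sand): t_2 = 2.85 × 0.29 / 0.3300 = 2.505 d
  layer 3 (medium sand): t_3 = 8.71 × 0.28 / 0.3300 = 7.391 d
  layer 4 (fractured sandstone): t_4 = 3.60 × 0.08 / 0.3300 = 0.8728 d
Total t = Σ t_i = 15.72 days.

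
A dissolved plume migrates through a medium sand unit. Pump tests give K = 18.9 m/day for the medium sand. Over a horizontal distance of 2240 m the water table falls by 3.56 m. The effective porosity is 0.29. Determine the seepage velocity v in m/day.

0.104

Hydraulic gradient i = Δh / L = 3.56 / 2240 = 0.001589.
Darcy flux q = K · i = 18.90 × 0.001589 = 0.03004 m/day.
Seepage velocity v = q / n_e = 0.03004 / 0.29 = 0.1036 m/day.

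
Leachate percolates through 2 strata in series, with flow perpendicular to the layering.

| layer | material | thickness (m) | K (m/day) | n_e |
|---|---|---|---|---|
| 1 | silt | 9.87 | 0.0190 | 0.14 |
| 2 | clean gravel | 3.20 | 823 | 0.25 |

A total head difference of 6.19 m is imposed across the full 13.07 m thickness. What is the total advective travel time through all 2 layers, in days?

183

With flow normal to the layers, continuity requires the same specific discharge q through every layer.
Σ(b_i/K_i) = 9.87/0.0190 + 3.20/823 = 519.5 d.
q = Δh / Σ(b_i/K_i) = 6.19 / 519.5 = 0.01192 m/day.
In each layer the seepage velocity is v_i = q/n_i, so the layer transit time is t_i = b_i·n_i / q:
  layer 1 (silt): t_1 = 9.87 × 0.14 / 0.01192 = 116.0 d
  layer 2 (clean gravel): t_2 = 3.20 × 0.25 / 0.01192 = 67.14 d
Total t = Σ t_i = 183.1 days.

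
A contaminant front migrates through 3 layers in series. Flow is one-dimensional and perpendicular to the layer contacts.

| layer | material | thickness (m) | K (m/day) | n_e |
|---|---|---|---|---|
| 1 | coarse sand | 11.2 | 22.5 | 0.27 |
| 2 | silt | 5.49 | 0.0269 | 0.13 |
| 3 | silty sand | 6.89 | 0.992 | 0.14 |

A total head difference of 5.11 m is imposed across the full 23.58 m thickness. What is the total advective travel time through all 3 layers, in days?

With flow normal to the layers, continuity requires the same specific discharge q through every layer.
Σ(b_i/K_i) = 11.2/22.5 + 5.49/0.0269 + 6.89/0.992 = 211.5 d.
q = Δh / Σ(b_i/K_i) = 5.11 / 211.5 = 0.02416 m/day.
In each layer the seepage velocity is v_i = q/n_i, so the layer transit time is t_i = b_i·n_i / q:
  layer 1 (coarse sand): t_1 = 11.2 × 0.27 / 0.02416 = 125.2 d
  layer 2 (silt): t_2 = 5.49 × 0.13 / 0.02416 = 29.54 d
  layer 3 (silty sand): t_3 = 6.89 × 0.14 / 0.02416 = 39.93 d
Total t = Σ t_i = 194.7 days.

195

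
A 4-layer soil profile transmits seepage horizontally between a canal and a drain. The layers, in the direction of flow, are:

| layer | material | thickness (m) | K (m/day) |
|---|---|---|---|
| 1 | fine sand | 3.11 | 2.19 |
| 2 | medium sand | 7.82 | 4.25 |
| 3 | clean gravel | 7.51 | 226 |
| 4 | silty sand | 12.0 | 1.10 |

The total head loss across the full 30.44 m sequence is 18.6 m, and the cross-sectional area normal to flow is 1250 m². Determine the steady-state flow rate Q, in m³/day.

1640

Flow is perpendicular to layering, so the layers act in series and the equivalent K is the thickness-weighted harmonic mean.
Total thickness L = 3.11 + 7.82 + 7.51 + 12.0 = 30.44 m.
Σ(b_i/K_i) = 3.11/2.19 + 7.82/4.25 + 7.51/226 + 12.0/1.10 = 14.20 d.
K_eq = L / Σ(b_i/K_i) = 30.44 / 14.20 = 2.143 m/day.
Q = K_eq · A · (Δh/L) = 2.143 × 1250 × (18.6/30.44) = 1637 m³/day.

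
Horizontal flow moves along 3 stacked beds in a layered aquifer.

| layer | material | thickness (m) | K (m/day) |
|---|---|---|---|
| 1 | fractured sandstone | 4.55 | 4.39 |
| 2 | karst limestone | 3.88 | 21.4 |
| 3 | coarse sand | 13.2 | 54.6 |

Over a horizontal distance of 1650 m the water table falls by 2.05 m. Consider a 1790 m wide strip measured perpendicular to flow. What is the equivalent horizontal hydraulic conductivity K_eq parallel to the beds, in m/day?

38.1

Flow is parallel to layering, so each bed carries its own Darcy discharge and the transmissivities add.
Σ(K_i·b_i) = 4.39×4.55 + 21.4×3.88 + 54.6×13.2 = 823.7 m²/day.
Total thickness b = 21.63 m, so K_eq = Σ(K_i·b_i)/b = 38.08 m/day.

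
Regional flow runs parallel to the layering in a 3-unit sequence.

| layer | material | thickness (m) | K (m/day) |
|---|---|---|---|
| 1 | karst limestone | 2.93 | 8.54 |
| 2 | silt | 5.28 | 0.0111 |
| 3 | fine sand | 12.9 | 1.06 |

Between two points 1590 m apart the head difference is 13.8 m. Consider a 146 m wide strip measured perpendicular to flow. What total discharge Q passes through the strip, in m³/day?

49.1

Flow is parallel to layering, so each bed carries its own Darcy discharge and the transmissivities add.
Σ(K_i·b_i) = 8.54×2.93 + 0.0111×5.28 + 1.06×12.9 = 38.75 m²/day.
Hydraulic gradient i = Δh / L = 13.8 / 1590 = 0.008679.
Q = Σ(K_i·b_i) · W · i = 38.75 × 146 × 0.008679 = 49.11 m³/day.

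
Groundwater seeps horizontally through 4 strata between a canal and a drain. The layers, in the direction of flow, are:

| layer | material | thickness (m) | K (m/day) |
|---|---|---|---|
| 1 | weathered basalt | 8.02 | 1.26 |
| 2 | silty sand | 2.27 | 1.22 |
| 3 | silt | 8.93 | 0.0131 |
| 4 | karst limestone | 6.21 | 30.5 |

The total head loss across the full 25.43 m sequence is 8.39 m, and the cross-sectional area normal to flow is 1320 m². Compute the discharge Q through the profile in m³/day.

16.0

Flow is perpendicular to layering, so the layers act in series and the equivalent K is the thickness-weighted harmonic mean.
Total thickness L = 8.02 + 2.27 + 8.93 + 6.21 = 25.43 m.
Σ(b_i/K_i) = 8.02/1.26 + 2.27/1.22 + 8.93/0.0131 + 6.21/30.5 = 690.1 d.
K_eq = L / Σ(b_i/K_i) = 25.43 / 690.1 = 0.03685 m/day.
Q = K_eq · A · (Δh/L) = 0.03685 × 1320 × (8.39/25.43) = 16.05 m³/day.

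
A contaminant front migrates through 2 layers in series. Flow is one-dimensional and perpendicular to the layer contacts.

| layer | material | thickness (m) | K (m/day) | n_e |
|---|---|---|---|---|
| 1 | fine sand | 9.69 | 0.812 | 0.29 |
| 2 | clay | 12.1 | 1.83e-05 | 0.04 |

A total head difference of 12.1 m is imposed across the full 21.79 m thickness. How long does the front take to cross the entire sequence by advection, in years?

493

With flow normal to the layers, continuity requires the same specific discharge q through every layer.
Σ(b_i/K_i) = 9.69/0.812 + 12.1/1.83e-05 = 6.612e+05 d.
q = Δh / Σ(b_i/K_i) = 12.1 / 6.612e+05 = 1.830e-05 m/day.
In each layer the seepage velocity is v_i = q/n_i, so the layer transit time is t_i = b_i·n_i / q:
  layer 1 (fine sand): t_1 = 9.69 × 0.29 / 1.830e-05 = 1.536e+05 d
  layer 2 (clay): t_2 = 12.1 × 0.04 / 1.830e-05 = 26449 d
Total t = Σ t_i = 1.800e+05 days = 492.8 years.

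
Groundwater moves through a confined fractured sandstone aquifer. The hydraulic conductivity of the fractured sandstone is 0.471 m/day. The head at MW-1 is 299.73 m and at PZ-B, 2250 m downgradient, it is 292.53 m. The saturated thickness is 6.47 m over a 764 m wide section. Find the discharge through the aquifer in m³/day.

Cross-sectional area A = 764 × 6.47 = 4943 m².
Hydraulic gradient i = (299.73 − 292.53) / 2250 = 7.2 / 2250 = 0.003200.
Darcy's law: Q = K · A · i = 0.4710 × 4943 × 0.003200 = 7.450 m³/day.

7.45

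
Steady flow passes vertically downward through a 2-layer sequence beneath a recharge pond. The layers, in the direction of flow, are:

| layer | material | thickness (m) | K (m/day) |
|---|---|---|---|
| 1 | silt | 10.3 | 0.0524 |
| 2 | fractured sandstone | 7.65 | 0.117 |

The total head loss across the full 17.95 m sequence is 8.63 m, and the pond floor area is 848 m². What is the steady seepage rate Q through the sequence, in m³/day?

Flow is perpendicular to layering, so the layers act in series and the equivalent K is the thickness-weighted harmonic mean.
Total thickness L = 10.3 + 7.65 = 17.95 m.
Σ(b_i/K_i) = 10.3/0.0524 + 7.65/0.117 = 261.9 d.
K_eq = L / Σ(b_i/K_i) = 17.95 / 261.9 = 0.06852 m/day.
Q = K_eq · A · (Δh/L) = 0.06852 × 848 × (8.63/17.95) = 27.94 m³/day.

27.9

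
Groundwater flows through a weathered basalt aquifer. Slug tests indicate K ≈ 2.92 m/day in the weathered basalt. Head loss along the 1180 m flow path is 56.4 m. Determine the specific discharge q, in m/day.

0.140

Hydraulic gradient i = Δh / L = 56.4 / 1180 = 0.04780.
Specific discharge q = K · i = 2.920 × 0.04780 = 0.1396 m/day.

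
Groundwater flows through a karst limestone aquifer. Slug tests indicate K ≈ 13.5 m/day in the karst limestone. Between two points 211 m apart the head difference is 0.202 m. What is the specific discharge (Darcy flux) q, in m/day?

Hydraulic gradient i = Δh / L = 0.202 / 211 = 0.0009573.
Specific discharge q = K · i = 13.50 × 0.0009573 = 0.01292 m/day.

0.0129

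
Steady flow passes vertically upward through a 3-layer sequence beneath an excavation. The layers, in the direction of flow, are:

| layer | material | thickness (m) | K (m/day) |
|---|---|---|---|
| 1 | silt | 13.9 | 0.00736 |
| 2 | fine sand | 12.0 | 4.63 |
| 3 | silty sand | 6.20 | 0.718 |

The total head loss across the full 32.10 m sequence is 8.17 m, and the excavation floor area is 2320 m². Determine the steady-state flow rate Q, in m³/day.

Flow is perpendicular to layering, so the layers act in series and the equivalent K is the thickness-weighted harmonic mean.
Total thickness L = 13.9 + 12.0 + 6.20 = 32.10 m.
Σ(b_i/K_i) = 13.9/0.00736 + 12.0/4.63 + 6.20/0.718 = 1900 d.
K_eq = L / Σ(b_i/K_i) = 32.10 / 1900 = 0.01690 m/day.
Q = K_eq · A · (Δh/L) = 0.01690 × 2320 × (8.17/32.10) = 9.977 m³/day.

9.98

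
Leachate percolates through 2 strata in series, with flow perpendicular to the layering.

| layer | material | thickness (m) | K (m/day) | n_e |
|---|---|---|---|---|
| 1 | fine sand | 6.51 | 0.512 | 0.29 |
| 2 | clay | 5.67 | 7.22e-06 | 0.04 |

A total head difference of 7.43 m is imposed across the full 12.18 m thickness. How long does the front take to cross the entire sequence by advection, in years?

612

With flow normal to the layers, continuity requires the same specific discharge q through every layer.
Σ(b_i/K_i) = 6.51/0.512 + 5.67/7.22e-06 = 7.853e+05 d.
q = Δh / Σ(b_i/K_i) = 7.43 / 7.853e+05 = 9.461e-06 m/day.
In each layer the seepage velocity is v_i = q/n_i, so the layer transit time is t_i = b_i·n_i / q:
  layer 1 (fine sand): t_1 = 6.51 × 0.29 / 9.461e-06 = 1.995e+05 d
  layer 2 (clay): t_2 = 5.67 × 0.04 / 9.461e-06 = 23972 d
Total t = Σ t_i = 2.235e+05 days = 612.0 years.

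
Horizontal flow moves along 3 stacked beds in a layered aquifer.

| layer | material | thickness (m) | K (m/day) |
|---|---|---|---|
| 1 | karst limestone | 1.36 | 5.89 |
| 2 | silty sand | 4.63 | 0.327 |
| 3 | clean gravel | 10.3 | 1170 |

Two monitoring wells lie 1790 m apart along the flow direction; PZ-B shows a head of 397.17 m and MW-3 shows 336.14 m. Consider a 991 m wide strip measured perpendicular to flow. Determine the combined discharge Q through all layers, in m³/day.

408000

Flow is parallel to layering, so each bed carries its own Darcy discharge and the transmissivities add.
Σ(K_i·b_i) = 5.89×1.36 + 0.327×4.63 + 1170×10.3 = 12061 m²/day.
Hydraulic gradient i = (397.17 − 336.14) / 1790 = 61.03 / 1790 = 0.03409.
Q = Σ(K_i·b_i) · W · i = 12061 × 991 × 0.03409 = 4.075e+05 m³/day.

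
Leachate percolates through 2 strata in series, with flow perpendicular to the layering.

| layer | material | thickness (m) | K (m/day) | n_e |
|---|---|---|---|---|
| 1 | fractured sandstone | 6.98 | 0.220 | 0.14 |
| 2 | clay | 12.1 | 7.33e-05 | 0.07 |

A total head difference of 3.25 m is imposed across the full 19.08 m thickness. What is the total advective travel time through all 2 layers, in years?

With flow normal to the layers, continuity requires the same specific discharge q through every layer.
Σ(b_i/K_i) = 6.98/0.220 + 12.1/7.33e-05 = 1.651e+05 d.
q = Δh / Σ(b_i/K_i) = 3.25 / 1.651e+05 = 1.968e-05 m/day.
In each layer the seepage velocity is v_i = q/n_i, so the layer transit time is t_i = b_i·n_i / q:
  layer 1 (fractured sandstone): t_1 = 6.98 × 0.14 / 1.968e-05 = 49644 d
  layer 2 (clay): t_2 = 12.1 × 0.07 / 1.968e-05 = 43029 d
Total t = Σ t_i = 92673 days = 253.7 years.

254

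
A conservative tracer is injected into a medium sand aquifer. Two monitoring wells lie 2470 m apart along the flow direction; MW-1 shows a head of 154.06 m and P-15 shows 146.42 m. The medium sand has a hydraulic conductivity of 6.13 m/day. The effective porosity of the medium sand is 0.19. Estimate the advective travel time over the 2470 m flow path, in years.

Hydraulic gradient i = (154.06 − 146.42) / 2470 = 7.64 / 2470 = 0.003093.
Darcy flux q = K · i = 6.130 × 0.003093 = 0.01896 m/day.
Seepage velocity v = q / n_e = 0.01896 / 0.19 = 0.09979 m/day.
Travel time t = L / v = 2470 / 0.09979 = 24751 days = 67.76 years.

67.8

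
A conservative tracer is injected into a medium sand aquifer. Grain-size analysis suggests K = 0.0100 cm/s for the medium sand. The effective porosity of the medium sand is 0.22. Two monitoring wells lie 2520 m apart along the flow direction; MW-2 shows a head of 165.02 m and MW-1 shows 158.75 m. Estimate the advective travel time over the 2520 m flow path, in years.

Convert K: 0.0100 cm/s × 864 = 8.640 m/day.
Hydraulic gradient i = (165.02 − 158.75) / 2520 = 6.27 / 2520 = 0.002488.
Darcy flux q = K · i = 8.640 × 0.002488 = 0.02150 m/day.
Seepage velocity v = q / n_e = 0.02150 / 0.22 = 0.09771 m/day.
Travel time t = L / v = 2520 / 0.09771 = 25789 days = 70.61 years.

70.6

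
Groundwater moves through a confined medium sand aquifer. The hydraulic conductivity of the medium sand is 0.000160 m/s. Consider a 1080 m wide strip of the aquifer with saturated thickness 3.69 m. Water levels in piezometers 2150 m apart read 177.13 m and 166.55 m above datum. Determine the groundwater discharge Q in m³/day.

271

Convert K: 0.000160 m/s × 86400 = 13.82 m/day.
Cross-sectional area A = 1080 × 3.69 = 3985 m².
Hydraulic gradient i = (177.13 − 166.55) / 2150 = 10.58 / 2150 = 0.004921.
Darcy's law: Q = K · A · i = 13.82 × 3985 × 0.004921 = 271.1 m³/day.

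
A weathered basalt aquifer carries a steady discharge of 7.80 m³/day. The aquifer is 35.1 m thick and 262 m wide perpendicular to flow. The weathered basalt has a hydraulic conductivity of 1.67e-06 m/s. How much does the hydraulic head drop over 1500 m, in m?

Convert K: 1.67e-06 m/s × 86400 = 0.1443 m/day.
Cross-sectional area A = 262 × 35.1 = 9196 m².
From Q = K·A·i, i = Q / (K·A) = 7.80 / (0.1443 × 9196) = 0.005878.
Head loss Δh = i · L = 0.005878 × 1500 = 8.818 m.

8.82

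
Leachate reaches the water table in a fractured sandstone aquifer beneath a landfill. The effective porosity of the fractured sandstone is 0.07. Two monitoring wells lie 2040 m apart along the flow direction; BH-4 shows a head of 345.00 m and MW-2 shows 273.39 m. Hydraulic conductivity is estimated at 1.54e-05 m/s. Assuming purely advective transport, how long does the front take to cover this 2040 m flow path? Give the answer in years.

Convert K: 1.54e-05 m/s × 86400 = 1.331 m/day.
Hydraulic gradient i = (345.00 − 273.39) / 2040 = 71.61 / 2040 = 0.03510.
Darcy flux q = K · i = 1.331 × 0.03510 = 0.04671 m/day.
Seepage velocity v = q / n_e = 0.04671 / 0.07 = 0.6672 m/day.
Travel time t = L / v = 2040 / 0.6672 = 3057 days = 8.371 years.

8.37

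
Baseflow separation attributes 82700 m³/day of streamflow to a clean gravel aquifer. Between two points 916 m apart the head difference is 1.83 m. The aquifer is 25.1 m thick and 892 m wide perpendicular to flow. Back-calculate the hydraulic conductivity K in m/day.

Cross-sectional area A = 892 × 25.1 = 22389 m².
Hydraulic gradient i = Δh / L = 1.83 / 916 = 0.001998.
From Q = K·A·i, K = Q / (A·i) = 82700 / (22389 × 0.001998) = 1849 m/day.

1850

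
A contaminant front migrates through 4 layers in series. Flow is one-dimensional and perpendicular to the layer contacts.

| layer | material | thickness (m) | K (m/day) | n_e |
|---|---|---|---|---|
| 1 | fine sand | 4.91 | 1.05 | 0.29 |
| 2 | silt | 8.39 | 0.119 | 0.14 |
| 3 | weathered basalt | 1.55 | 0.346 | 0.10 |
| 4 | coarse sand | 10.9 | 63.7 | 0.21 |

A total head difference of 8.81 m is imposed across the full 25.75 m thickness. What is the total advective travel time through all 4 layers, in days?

45.7

With flow normal to the layers, continuity requires the same specific discharge q through every layer.
Σ(b_i/K_i) = 4.91/1.05 + 8.39/0.119 + 1.55/0.346 + 10.9/63.7 = 79.83 d.
q = Δh / Σ(b_i/K_i) = 8.81 / 79.83 = 0.1104 m/day.
In each layer the seepage velocity is v_i = q/n_i, so the layer transit time is t_i = b_i·n_i / q:
  layer 1 (fine sand): t_1 = 4.91 × 0.29 / 0.1104 = 12.90 d
  layer 2 (silt): t_2 = 8.39 × 0.14 / 0.1104 = 10.64 d
  layer 3 (weathered basalt): t_3 = 1.55 × 0.10 / 0.1104 = 1.405 d
  layer 4 (coarse sand): t_4 = 10.9 × 0.21 / 0.1104 = 20.74 d
Total t = Σ t_i = 45.69 days.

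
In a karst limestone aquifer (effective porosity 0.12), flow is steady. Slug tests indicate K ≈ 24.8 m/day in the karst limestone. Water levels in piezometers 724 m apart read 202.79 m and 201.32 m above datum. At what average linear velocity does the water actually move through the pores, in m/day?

0.420

Hydraulic gradient i = (202.79 − 201.32) / 724 = 1.47 / 724 = 0.002030.
Darcy flux q = K · i = 24.80 × 0.002030 = 0.05035 m/day.
Seepage velocity v = q / n_e = 0.05035 / 0.12 = 0.4196 m/day.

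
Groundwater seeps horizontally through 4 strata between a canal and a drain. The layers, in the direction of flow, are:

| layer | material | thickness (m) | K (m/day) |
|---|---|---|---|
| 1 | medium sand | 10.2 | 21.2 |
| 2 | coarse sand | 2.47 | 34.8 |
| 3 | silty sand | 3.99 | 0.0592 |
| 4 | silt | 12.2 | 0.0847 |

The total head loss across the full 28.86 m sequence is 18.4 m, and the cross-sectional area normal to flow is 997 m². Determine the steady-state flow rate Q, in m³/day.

86.5

Flow is perpendicular to layering, so the layers act in series and the equivalent K is the thickness-weighted harmonic mean.
Total thickness L = 10.2 + 2.47 + 3.99 + 12.2 = 28.86 m.
Σ(b_i/K_i) = 10.2/21.2 + 2.47/34.8 + 3.99/0.0592 + 12.2/0.0847 = 212.0 d.
K_eq = L / Σ(b_i/K_i) = 28.86 / 212.0 = 0.1361 m/day.
Q = K_eq · A · (Δh/L) = 0.1361 × 997 × (18.4/28.86) = 86.54 m³/day.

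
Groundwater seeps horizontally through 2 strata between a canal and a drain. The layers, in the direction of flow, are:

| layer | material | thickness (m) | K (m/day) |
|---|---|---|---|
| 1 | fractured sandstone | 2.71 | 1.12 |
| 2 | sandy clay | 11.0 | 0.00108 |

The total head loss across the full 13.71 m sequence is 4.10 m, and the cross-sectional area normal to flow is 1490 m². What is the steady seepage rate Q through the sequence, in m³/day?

0.600

Flow is perpendicular to layering, so the layers act in series and the equivalent K is the thickness-weighted harmonic mean.
Total thickness L = 2.71 + 11.0 = 13.71 m.
Σ(b_i/K_i) = 2.71/1.12 + 11.0/0.00108 = 10188 d.
K_eq = L / Σ(b_i/K_i) = 13.71 / 10188 = 0.001346 m/day.
Q = K_eq · A · (Δh/L) = 0.001346 × 1490 × (4.10/13.71) = 0.5997 m³/day.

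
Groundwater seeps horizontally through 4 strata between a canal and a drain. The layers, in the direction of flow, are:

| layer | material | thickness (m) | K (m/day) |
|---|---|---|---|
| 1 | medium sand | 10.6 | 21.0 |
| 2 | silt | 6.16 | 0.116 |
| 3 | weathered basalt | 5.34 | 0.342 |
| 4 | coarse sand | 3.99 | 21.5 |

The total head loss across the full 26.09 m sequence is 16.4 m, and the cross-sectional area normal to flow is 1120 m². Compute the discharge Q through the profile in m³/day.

Flow is perpendicular to layering, so the layers act in series and the equivalent K is the thickness-weighted harmonic mean.
Total thickness L = 10.6 + 6.16 + 5.34 + 3.99 = 26.09 m.
Σ(b_i/K_i) = 10.6/21.0 + 6.16/0.116 + 5.34/0.342 + 3.99/21.5 = 69.41 d.
K_eq = L / Σ(b_i/K_i) = 26.09 / 69.41 = 0.3759 m/day.
Q = K_eq · A · (Δh/L) = 0.3759 × 1120 × (16.4/26.09) = 264.6 m³/day.

265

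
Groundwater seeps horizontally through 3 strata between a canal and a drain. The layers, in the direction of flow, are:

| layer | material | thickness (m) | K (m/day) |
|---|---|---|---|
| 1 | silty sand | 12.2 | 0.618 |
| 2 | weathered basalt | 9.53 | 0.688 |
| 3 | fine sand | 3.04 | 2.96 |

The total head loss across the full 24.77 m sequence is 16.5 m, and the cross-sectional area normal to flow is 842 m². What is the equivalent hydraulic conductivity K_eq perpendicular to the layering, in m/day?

0.715

Flow is perpendicular to layering, so the layers act in series and the equivalent K is the thickness-weighted harmonic mean.
Total thickness L = 12.2 + 9.53 + 3.04 = 24.77 m.
Σ(b_i/K_i) = 12.2/0.618 + 9.53/0.688 + 3.04/2.96 = 34.62 d.
K_eq = L / Σ(b_i/K_i) = 24.77 / 34.62 = 0.7155 m/day.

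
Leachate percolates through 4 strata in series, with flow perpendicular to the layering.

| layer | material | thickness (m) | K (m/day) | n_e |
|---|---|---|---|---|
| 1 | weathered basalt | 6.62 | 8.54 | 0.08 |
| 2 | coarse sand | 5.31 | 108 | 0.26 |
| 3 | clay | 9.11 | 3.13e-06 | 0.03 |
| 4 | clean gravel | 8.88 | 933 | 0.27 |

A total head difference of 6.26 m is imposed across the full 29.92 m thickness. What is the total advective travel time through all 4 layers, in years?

With flow normal to the layers, continuity requires the same specific discharge q through every layer.
Σ(b_i/K_i) = 6.62/8.54 + 5.31/108 + 9.11/3.13e-06 + 8.88/933 = 2.911e+06 d.
q = Δh / Σ(b_i/K_i) = 6.26 / 2.911e+06 = 2.151e-06 m/day.
In each layer the seepage velocity is v_i = q/n_i, so the layer transit time is t_i = b_i·n_i / q:
  layer 1 (weathered basalt): t_1 = 6.62 × 0.08 / 2.151e-06 = 2.462e+05 d
  layer 2 (coarse sand): t_2 = 5.31 × 0.26 / 2.151e-06 = 6.419e+05 d
  layer 3 (clay): t_3 = 9.11 × 0.03 / 2.151e-06 = 1.271e+05 d
  layer 4 (clean gravel): t_4 = 8.88 × 0.27 / 2.151e-06 = 1.115e+06 d
Total t = Σ t_i = 2.130e+06 days = 5831 years.

5830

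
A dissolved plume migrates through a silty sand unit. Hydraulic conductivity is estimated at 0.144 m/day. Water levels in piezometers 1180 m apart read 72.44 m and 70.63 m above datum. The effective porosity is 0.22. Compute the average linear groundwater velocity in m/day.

0.00100

Hydraulic gradient i = (72.44 − 70.63) / 1180 = 1.81 / 1180 = 0.001534.
Darcy flux q = K · i = 0.1440 × 0.001534 = 0.0002209 m/day.
Seepage velocity v = q / n_e = 0.0002209 / 0.22 = 0.001004 m/day.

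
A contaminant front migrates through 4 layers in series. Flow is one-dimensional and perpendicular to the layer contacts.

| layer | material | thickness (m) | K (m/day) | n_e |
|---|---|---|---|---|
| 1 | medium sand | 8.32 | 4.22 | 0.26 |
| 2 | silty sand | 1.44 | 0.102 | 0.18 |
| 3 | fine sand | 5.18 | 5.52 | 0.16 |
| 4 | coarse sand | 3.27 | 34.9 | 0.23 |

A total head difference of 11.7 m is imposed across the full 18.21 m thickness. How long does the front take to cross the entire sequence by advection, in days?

5.86

With flow normal to the layers, continuity requires the same specific discharge q through every layer.
Σ(b_i/K_i) = 8.32/4.22 + 1.44/0.102 + 5.18/5.52 + 3.27/34.9 = 17.12 d.
q = Δh / Σ(b_i/K_i) = 11.7 / 17.12 = 0.6834 m/day.
In each layer the seepage velocity is v_i = q/n_i, so the layer transit time is t_i = b_i·n_i / q:
  layer 1 (medium sand): t_1 = 8.32 × 0.26 / 0.6834 = 3.166 d
  layer 2 (silty sand): t_2 = 1.44 × 0.18 / 0.6834 = 0.3793 d
  layer 3 (fine sand): t_3 = 5.18 × 0.16 / 0.6834 = 1.213 d
  layer 4 (coarse sand): t_4 = 3.27 × 0.23 / 0.6834 = 1.101 d
Total t = Σ t_i = 5.858 days.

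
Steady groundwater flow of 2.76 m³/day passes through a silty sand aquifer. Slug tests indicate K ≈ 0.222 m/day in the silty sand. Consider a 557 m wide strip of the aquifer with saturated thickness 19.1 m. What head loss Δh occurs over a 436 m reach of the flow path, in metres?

0.510

Cross-sectional area A = 557 × 19.1 = 10639 m².
From Q = K·A·i, i = Q / (K·A) = 2.76 / (0.2220 × 10639) = 0.001169.
Head loss Δh = i · L = 0.001169 × 436 = 0.5095 m.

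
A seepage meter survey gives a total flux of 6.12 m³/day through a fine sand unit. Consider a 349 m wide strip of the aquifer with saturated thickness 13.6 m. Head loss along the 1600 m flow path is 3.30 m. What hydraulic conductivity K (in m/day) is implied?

Cross-sectional area A = 349 × 13.6 = 4746 m².
Hydraulic gradient i = Δh / L = 3.30 / 1600 = 0.002063.
From Q = K·A·i, K = Q / (A·i) = 6.12 / (4746 × 0.002063) = 0.6252 m/day.

0.625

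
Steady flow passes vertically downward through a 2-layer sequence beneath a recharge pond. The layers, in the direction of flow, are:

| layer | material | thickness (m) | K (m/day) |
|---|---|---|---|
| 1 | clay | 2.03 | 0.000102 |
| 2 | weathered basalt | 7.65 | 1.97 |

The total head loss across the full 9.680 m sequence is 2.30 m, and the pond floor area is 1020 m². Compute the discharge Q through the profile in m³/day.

Flow is perpendicular to layering, so the layers act in series and the equivalent K is the thickness-weighted harmonic mean.
Total thickness L = 2.03 + 7.65 = 9.680 m.
Σ(b_i/K_i) = 2.03/0.000102 + 7.65/1.97 = 19906 d.
K_eq = L / Σ(b_i/K_i) = 9.680 / 19906 = 0.0004863 m/day.
Q = K_eq · A · (Δh/L) = 0.0004863 × 1020 × (2.30/9.680) = 0.1179 m³/day.

0.118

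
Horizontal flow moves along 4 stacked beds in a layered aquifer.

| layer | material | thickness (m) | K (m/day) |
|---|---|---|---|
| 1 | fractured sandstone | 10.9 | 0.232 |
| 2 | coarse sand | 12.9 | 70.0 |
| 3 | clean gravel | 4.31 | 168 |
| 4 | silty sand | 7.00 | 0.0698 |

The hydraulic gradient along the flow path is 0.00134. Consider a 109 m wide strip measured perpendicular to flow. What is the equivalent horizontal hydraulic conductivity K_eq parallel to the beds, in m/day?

Flow is parallel to layering, so each bed carries its own Darcy discharge and the transmissivities add.
Σ(K_i·b_i) = 0.232×10.9 + 70.0×12.9 + 168×4.31 + 0.0698×7.00 = 1630 m²/day.
Total thickness b = 35.11 m, so K_eq = Σ(K_i·b_i)/b = 46.43 m/day.

46.4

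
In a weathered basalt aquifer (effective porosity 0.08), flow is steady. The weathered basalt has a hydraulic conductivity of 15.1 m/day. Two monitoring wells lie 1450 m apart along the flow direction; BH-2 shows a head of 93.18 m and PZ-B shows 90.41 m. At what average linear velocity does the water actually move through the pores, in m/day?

Hydraulic gradient i = (93.18 − 90.41) / 1450 = 2.77 / 1450 = 0.001910.
Darcy flux q = K · i = 15.10 × 0.001910 = 0.02885 m/day.
Seepage velocity v = q / n_e = 0.02885 / 0.08 = 0.3606 m/day.

0.361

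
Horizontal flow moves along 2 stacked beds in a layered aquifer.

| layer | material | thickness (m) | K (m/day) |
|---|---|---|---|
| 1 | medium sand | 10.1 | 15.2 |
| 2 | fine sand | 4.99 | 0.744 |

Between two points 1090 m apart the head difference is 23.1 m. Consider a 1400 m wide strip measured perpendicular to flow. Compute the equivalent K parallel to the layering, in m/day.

Flow is parallel to layering, so each bed carries its own Darcy discharge and the transmissivities add.
Σ(K_i·b_i) = 15.2×10.1 + 0.744×4.99 = 157.2 m²/day.
Total thickness b = 15.09 m, so K_eq = Σ(K_i·b_i)/b = 10.42 m/day.

10.4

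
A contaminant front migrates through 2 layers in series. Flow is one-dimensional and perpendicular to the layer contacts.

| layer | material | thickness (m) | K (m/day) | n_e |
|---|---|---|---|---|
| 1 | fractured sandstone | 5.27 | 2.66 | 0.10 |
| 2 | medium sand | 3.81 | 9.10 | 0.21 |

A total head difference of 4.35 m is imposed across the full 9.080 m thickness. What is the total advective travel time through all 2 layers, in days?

0.732

With flow normal to the layers, continuity requires the same specific discharge q through every layer.
Σ(b_i/K_i) = 5.27/2.66 + 3.81/9.10 = 2.400 d.
q = Δh / Σ(b_i/K_i) = 4.35 / 2.400 = 1.813 m/day.
In each layer the seepage velocity is v_i = q/n_i, so the layer transit time is t_i = b_i·n_i / q:
  layer 1 (fractured sandstone): t_1 = 5.27 × 0.10 / 1.813 = 0.2907 d
  layer 2 (medium sand): t_2 = 3.81 × 0.21 / 1.813 = 0.4414 d
Total t = Σ t_i = 0.7322 days.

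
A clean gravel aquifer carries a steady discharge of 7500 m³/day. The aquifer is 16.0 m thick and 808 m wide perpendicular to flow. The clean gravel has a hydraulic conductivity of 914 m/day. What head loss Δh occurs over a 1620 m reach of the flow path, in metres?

Cross-sectional area A = 808 × 16.0 = 12928 m².
From Q = K·A·i, i = Q / (K·A) = 7500 / (914.0 × 12928) = 0.0006347.
Head loss Δh = i · L = 0.0006347 × 1620 = 1.028 m.

1.03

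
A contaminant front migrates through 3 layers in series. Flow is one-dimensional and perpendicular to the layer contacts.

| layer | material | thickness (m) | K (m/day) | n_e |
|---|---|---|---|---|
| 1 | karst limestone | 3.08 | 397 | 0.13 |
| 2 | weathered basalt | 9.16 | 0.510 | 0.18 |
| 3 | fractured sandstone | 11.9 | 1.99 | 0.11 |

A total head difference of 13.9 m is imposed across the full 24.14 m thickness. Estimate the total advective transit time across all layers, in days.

5.79

With flow normal to the layers, continuity requires the same specific discharge q through every layer.
Σ(b_i/K_i) = 3.08/397 + 9.16/0.510 + 11.9/1.99 = 23.95 d.
q = Δh / Σ(b_i/K_i) = 13.9 / 23.95 = 0.5804 m/day.
In each layer the seepage velocity is v_i = q/n_i, so the layer transit time is t_i = b_i·n_i / q:
  layer 1 (karst limestone): t_1 = 3.08 × 0.13 / 0.5804 = 0.6899 d
  layer 2 (weathered basalt): t_2 = 9.16 × 0.18 / 0.5804 = 2.841 d
  layer 3 (fractured sandstone): t_3 = 11.9 × 0.11 / 0.5804 = 2.255 d
Total t = Σ t_i = 5.786 days.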